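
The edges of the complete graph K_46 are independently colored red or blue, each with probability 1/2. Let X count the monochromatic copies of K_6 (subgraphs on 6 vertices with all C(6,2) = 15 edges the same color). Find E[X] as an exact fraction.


Let X = Σ_S X_S over the C(46, 6) = 9366819 subsets S of size 6, where X_S = 1 if the K_6 on S is monochromatic.
For a fixed S, the K_6 on S has C(6, 2) = 15 edges. P[all 15 edges red] = (1/2)^15, and likewise for blue, so P[monochromatic] = 2·(1/2)^15 = 2^{1 − 15} = 1/16384.
By linearity: E[X] = C(46, 6) · 2^{1 − 15} = 9366819 · 1/16384 = 9366819/16384.
Numerically: E[X] ≈ 571.705261.

E[X] = C(46,6)·2^(1−C(6,2)) = 9366819/16384 ≈ 571.705261.


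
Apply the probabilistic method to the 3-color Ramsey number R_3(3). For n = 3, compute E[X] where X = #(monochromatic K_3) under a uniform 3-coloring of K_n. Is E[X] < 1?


E[X] = C(3, 3) · 3^{1 − 3} = 1 · 3^{−2} = 1/9.
As a reduced fraction: E[X] = 1/9 ≈ 0.111.
Is E[X] < 1? YES.
Since E[X] < 1, there exists a 3-coloring of K_{3} with no monochromatic K_3; hence R_3(3) > 3.

E[X] = 1/9 ≈ 0.111; E[X] < 1, so R_3(3) > 3.


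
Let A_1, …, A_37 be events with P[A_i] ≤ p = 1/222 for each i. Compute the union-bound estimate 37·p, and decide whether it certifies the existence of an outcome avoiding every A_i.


Union bound: P[∪_{i=1}^{37} A_i] ≤ Σ_i P[A_i] ≤ 37·p = 37·(1/222) = 1/6.
Numerically: 1/6 ≈ 0.166667.
Is 1/6 < 1? YES.
Since P[∪ A_i] ≤ 1/6 < 1, the complement has P[∩ A_i^c] ≥ 1 − 1/6 = 5/6 > 0, so some outcome avoids every A_i.

37·p = 1/6 ≈ 0.166667; existence CERTIFIED by the union bound.


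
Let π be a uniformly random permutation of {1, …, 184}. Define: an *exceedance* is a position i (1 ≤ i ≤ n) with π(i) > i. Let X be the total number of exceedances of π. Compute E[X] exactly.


Write X = Σ_{i=1}^{184} X_i, where X_i = 1_{π(i) > i}.
For each fixed i, π(i) is uniform over {1, …, 184} (marginal of a uniform permutation), so P[π(i) > i] = (n − i)/n. Summing: Σ_{i=1}^{184} (n − i)/n = (0 + 1 + … + 183)/184 = 184(184 − 1)/(2·184) = (184 − 1)/2.
Hence E[X] = Σ_{i=1}^{184} (184 − i)/184 = 183/2 ≈ 91.500.

E[X] = 183/2 = 91.500.


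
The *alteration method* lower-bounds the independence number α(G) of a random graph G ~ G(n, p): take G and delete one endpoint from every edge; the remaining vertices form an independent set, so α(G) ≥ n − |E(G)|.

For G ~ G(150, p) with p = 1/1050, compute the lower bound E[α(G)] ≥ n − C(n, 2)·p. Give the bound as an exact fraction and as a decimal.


E[|E(G)|] = C(150, 2)·p = 11175 · (1/1050) = 149/14.
E[α(G)] ≥ n − E[|E(G)|] = 150 − 149/14 = 1951/14.
Numerically: ≈ 139.357143.
(This is only a lower bound; the true E[α(G)] may be larger.)

E[α(G)] ≥ 1951/14 ≈ 139.357143.


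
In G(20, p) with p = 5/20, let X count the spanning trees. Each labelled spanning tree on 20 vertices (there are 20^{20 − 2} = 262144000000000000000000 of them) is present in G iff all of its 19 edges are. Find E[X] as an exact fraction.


K_20 has 20^{20 − 2} = 262144000000000000000000 labelled spanning trees.
For each such spanning tree H, let X_H = 1 if all 19 edges of H are present in G. Then P[X_H = 1] = p^{19} = (1/4)^{19} = 1/274877906944.
By linearity of expectation: E[X] = Σ_H E[X_H] = 262144000000000000000000 · p^{19} = 262144000000000000000000 · 1/274877906944 = 3814697265625/4.
Numerically: E[X] ≈ 9.5367e+11.

E[X] = 262144000000000000000000 · (1/4)^{19} = 3814697265625/4 ≈ 9.5367e+11.


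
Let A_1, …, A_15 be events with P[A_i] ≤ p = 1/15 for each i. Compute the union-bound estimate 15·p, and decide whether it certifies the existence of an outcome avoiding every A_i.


Union bound: P[∪_{i=1}^{15} A_i] ≤ Σ_i P[A_i] ≤ 15·p = 15·(1/15) = 1.
Numerically: 1 ≈ 1.0000.
Is 1 < 1? NO.
Since the bound 1 is ≥ 1, the union bound is uninformative here; it does NOT by itself certify existence.

15·p = 1 ≈ 1.0000; existence NOT certified by the union bound.


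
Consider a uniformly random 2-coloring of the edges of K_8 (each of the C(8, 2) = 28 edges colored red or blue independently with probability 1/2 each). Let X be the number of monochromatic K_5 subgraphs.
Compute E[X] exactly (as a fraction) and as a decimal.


Let X = Σ_S X_S over the C(8, 5) = 56 subsets S of size 5, where X_S = 1 if the K_5 on S is monochromatic.
For a fixed S, the K_5 on S has C(5, 2) = 10 edges. P[all 10 edges red] = (1/2)^10, and likewise for blue, so P[monochromatic] = 2·(1/2)^10 = 2^{1 − 10} = 1/512.
By linearity of expectation: E[X] = C(8, 5) · 2^{1 − 10} = 56 · 1/512 = 7/64.
Numerically: E[X] ≈ 0.1094.

E[X] = C(8,5)·2^(1−C(5,2)) = 7/64 ≈ 0.1094.


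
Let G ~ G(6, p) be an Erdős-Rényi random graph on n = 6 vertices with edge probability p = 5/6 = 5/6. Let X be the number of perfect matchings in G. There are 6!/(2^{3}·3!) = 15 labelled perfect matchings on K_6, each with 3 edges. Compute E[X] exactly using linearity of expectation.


K_6 has 6!/(2^{3}·3!) = 15 labelled perfect matchings.
For each such perfect matching H, let X_H = 1 if all 3 edges of H are present in G. Then P[X_H = 1] = p^{3} = (5/6)^{3} = 125/216.
By linearity of expectation: E[X] = Σ_H E[X_H] = 15 · p^{3} = 15 · 125/216 = 625/72.
Numerically: E[X] ≈ 8.68.

E[X] = 15 · (5/6)^{3} = 625/72 ≈ 8.68.


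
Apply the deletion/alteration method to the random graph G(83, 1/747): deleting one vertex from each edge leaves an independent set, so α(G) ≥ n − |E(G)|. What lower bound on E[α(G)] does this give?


E[|E(G)|] = C(83, 2)·p = 3403 · (1/747) = 41/9.
E[α(G)] ≥ n − E[|E(G)|] = 83 − 41/9 = 706/9.
Numerically: ≈ 78.44444.
(This is only a lower bound; the true E[α(G)] may be larger.)

E[α(G)] ≥ 706/9 ≈ 78.44444.


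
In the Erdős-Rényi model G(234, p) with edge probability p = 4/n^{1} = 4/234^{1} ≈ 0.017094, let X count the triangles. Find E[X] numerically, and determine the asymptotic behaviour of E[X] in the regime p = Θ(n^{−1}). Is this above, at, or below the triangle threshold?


Number of potential triangles: C(234, 3) = 2108184.
Each occurs with probability p³ ≈ (0.017094)³ ≈ 4.9949645e-06.
By linearity: E[X] = C(234, 3)·p³ ≈ 2108184 · 4.9949645e-06 ≈ 10.53030.
Here α = 1, so p = 4/n is exactly at the triangle threshold p ~ 1/n. Asymptotically E[X] → c³/6 = 4³/6 = 32/3 ≈ 10.66667, a bounded constant. In this regime the triangle count is asymptotically Poisson(c³/6).

E[X] ≈ 10.53030; in regime p = Θ(1/n^{1}) E[X] stays bounded (at the triangle threshold p ~ 1/n).


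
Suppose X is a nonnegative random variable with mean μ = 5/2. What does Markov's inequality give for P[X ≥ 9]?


μ = E[X] = 5/2, a = 9.
Markov: P[X ≥ 9] ≤ μ/a = (5/2)/9 = 5/18.
Numerically: ≈ 0.278.
(Since a = 9 > μ = 2.500, the bound 5/18 is < 1 and informative.)

P[X ≥ 9] ≤ 5/18 ≈ 0.278.


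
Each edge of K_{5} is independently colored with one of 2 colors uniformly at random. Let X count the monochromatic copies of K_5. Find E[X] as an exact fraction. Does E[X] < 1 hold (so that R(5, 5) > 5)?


E[X] = C(5, 5) · 2^{1 − 10} = 1 · 2^{−9} = 1/512.
As a reduced fraction: E[X] = 1/512 ≈ 0.0019531.
Is E[X] < 1? YES.
Since E[X] < 1, there exists a 2-coloring of K_{5} with no monochromatic K_5; hence R(5, 5) > 5.

E[X] = 1/512 ≈ 0.0019531; E[X] < 1, so R(5, 5) > 5.


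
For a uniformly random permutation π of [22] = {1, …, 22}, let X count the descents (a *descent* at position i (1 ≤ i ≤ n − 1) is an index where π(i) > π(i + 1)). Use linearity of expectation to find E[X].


Write X = Σ X_I over i = 1, …, 21, with X_I the indicator of one descent.
There are 21 indicators.
For each fixed i, the pair (π(i), π(i+1)) is a uniformly random ordered pair of distinct values from {1, …, 22}; by symmetry P[π(i) > π(i+1)] = 1/2.
By linearity: E[X] = 21 · (1/2) = (22 − 1) · (1/2) = 21/2 ≈ 10.50000.

E[X] = 21/2 = 10.50000.


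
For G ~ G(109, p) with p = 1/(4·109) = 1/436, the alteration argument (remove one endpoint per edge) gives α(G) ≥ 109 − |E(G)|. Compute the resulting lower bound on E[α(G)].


E[|E(G)|] = C(109, 2)·p = 5886 · (1/436) = 27/2.
E[α(G)] ≥ n − E[|E(G)|] = 109 − 27/2 = 191/2.
Numerically: ≈ 95.500000.
(This is only a lower bound; the true E[α(G)] may be larger.)

E[α(G)] ≥ 191/2 ≈ 95.500000.


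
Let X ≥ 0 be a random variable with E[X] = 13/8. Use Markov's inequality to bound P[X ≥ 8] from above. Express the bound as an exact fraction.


μ = E[X] = 13/8, a = 8.
Markov: P[X ≥ 8] ≤ μ/a = (13/8)/8 = 13/64.
Numerically: ≈ 0.203125.
(Since a = 8 > μ = 1.625000, the bound 13/64 is < 1 and informative.)

P[X ≥ 8] ≤ 13/64 ≈ 0.203125.


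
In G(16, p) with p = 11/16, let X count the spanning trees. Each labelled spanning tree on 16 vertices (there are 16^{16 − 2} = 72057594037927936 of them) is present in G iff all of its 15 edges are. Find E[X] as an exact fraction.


K_16 has 16^{16 − 2} = 72057594037927936 labelled spanning trees.
For each such spanning tree H, let X_H = 1 if all 15 edges of H are present in G. Then P[X_H = 1] = p^{15} = (11/16)^{15} = 4177248169415651/1152921504606846976.
Summing the indicators: E[X] = Σ_H E[X_H] = 72057594037927936 · p^{15} = 72057594037927936 · 4177248169415651/1152921504606846976 = 4177248169415651/16.
Numerically: E[X] ≈ 2.6108e+14.

E[X] = 72057594037927936 · (11/16)^{15} = 4177248169415651/16 ≈ 2.6108e+14.


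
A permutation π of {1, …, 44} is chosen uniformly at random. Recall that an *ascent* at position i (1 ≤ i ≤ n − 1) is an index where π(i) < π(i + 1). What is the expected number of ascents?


Write X = Σ X_I over i = 1, …, 43, with X_I the indicator of one ascent.
There are 43 indicators.
For each fixed i, the pair (π(i), π(i+1)) is a uniformly random ordered pair of distinct values from {1, …, 44}; by symmetry P[π(i) < π(i+1)] = 1/2.
By linearity: E[X] = 43 · (1/2) = (44 − 1) · (1/2) = 43/2 ≈ 21.50000.

E[X] = 43/2 = 21.50000.


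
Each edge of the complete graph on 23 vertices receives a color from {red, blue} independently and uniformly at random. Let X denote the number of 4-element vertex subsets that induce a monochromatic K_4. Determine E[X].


Let X = Σ_S X_S over the C(23, 4) = 8855 subsets S of size 4, where X_S = 1 if the K_4 on S is monochromatic.
For a fixed S, the K_4 on S has C(4, 2) = 6 edges. P[all 6 edges red] = (1/2)^6, and likewise for blue, so P[monochromatic] = 2·(1/2)^6 = 2^{1 − 6} = 1/32.
By linearity: E[X] = C(23, 4) · 2^{1 − 6} = 8855 · 1/32 = 8855/32.
Numerically: E[X] ≈ 276.7188.

E[X] = C(23,4)·2^(1−C(4,2)) = 8855/32 ≈ 276.7188.


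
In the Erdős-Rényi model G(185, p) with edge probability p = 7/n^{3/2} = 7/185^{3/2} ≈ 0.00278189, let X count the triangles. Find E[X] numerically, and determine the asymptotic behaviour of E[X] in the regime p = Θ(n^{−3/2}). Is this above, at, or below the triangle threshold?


Number of potential triangles: C(185, 3) = 1038220.
Each occurs with probability p³ ≈ (0.00278189)³ ≈ 2.15288753e-08.
By linearity: E[X] = C(185, 3)·p³ ≈ 1038220 · 2.15288753e-08 ≈ 0.022352.
Since α = 3/2 > 1, p = c/n^{3/2} = o(1/n) is below the triangle threshold p ~ 1/n. Asymptotically E[X] ~ (c³/6)·n^{3(1−α)} = (7³/6)·n^{-1.5} → 0, so by Markov's inequality G has no triangles w.h.p.

E[X] ≈ 0.022352; in regime p = Θ(1/n^{3/2}) E[X] tends to 0 (below the triangle threshold p ~ 1/n).


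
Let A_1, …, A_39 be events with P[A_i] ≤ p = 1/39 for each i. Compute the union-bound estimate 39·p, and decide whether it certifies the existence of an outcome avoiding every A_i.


Union bound: P[∪_{i=1}^{39} A_i] ≤ Σ_i P[A_i] ≤ 39·p = 39·(1/39) = 1.
Numerically: 1 ≈ 1.000000.
Is 1 < 1? NO.
Since the bound 1 is ≥ 1, the union bound is uninformative here; it does NOT by itself certify existence.

39·p = 1 ≈ 1.000000; existence NOT certified by the union bound.


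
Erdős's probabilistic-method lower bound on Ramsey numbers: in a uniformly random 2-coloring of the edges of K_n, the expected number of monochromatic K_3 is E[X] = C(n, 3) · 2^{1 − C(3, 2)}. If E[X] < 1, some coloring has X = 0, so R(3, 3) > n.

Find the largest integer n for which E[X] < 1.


We need C(n, 3) · 2^{1 − 3} < 1, i.e. C(n, 3) < 2^{3 − 1} = 4.
Check values of n near the boundary:
  n = 3: C(3, 3) = 1; 1 < 4? YES
  n = 4: C(4, 3) = 4; 4 < 4? NO
  n = 5: C(5, 3) = 10; 10 < 4? NO
The largest n with C(n, 3) < 4 is n = 3 (where E[X] = 1/4 ≈ 0.250). Hence R(3, 3) > 3, i.e. R(3, 3) ≥ 4.

Largest n = 3; hence R(3, 3) > 3.


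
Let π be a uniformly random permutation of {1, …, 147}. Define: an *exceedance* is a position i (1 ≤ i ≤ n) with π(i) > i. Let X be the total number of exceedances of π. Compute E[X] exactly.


Write X = Σ_{i=1}^{147} X_i, where X_i = 1_{π(i) > i}.
For each fixed i, π(i) is uniform over {1, …, 147} (marginal of a uniform permutation), so P[π(i) > i] = (n − i)/n. Summing: Σ_{i=1}^{147} (n − i)/n = (0 + 1 + … + 146)/147 = 147(147 − 1)/(2·147) = (147 − 1)/2.
Hence E[X] = Σ_{i=1}^{147} (147 − i)/147 = 73 ≈ 73.000.

E[X] = 73 = 73.000.


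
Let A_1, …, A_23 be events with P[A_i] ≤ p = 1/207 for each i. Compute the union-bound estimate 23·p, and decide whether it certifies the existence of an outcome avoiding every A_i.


Union bound: P[∪_{i=1}^{23} A_i] ≤ Σ_i P[A_i] ≤ 23·p = 23·(1/207) = 1/9.
Numerically: 1/9 ≈ 0.111.
Is 1/9 < 1? YES.
Since P[∪ A_i] ≤ 1/9 < 1, the complement has P[∩ A_i^c] ≥ 1 − 1/9 = 8/9 > 0, so some outcome avoids every A_i.

23·p = 1/9 ≈ 0.111; existence CERTIFIED by the union bound.


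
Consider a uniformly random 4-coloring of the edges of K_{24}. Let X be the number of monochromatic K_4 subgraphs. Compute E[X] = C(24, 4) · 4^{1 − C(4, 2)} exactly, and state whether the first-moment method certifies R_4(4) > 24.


E[X] = C(24, 4) · 4^{1 − 6} = 10626 · 4^{−5} = 10626/1024.
As a reduced fraction: E[X] = 5313/512 ≈ 10.37695.
Is E[X] < 1? NO.
Since E[X] ≥ 1, the first-moment bound is inconclusive at n = 24; it does NOT by itself certify R_4(4) > 24.

E[X] = 5313/512 ≈ 10.37695; E[X] ≥ 1; first-moment method inconclusive here.


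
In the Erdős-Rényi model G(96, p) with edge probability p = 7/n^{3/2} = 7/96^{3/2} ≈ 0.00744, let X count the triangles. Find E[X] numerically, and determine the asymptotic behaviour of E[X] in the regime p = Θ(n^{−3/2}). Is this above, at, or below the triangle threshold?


Number of potential triangles: C(96, 3) = 142880.
Each occurs with probability p³ ≈ (0.00744)³ ≈ 4.12167e-07.
By linearity: E[X] = C(96, 3)·p³ ≈ 142880 · 4.12167e-07 ≈ 0.059.
Since α = 3/2 > 1, p = c/n^{3/2} = o(1/n) is below the triangle threshold p ~ 1/n. Asymptotically E[X] ~ (c³/6)·n^{3(1−α)} = (7³/6)·n^{-1.5} → 0, so by Markov's inequality G has no triangles w.h.p.

E[X] ≈ 0.059; in regime p = Θ(1/n^{3/2}) E[X] tends to 0 (below the triangle threshold p ~ 1/n).


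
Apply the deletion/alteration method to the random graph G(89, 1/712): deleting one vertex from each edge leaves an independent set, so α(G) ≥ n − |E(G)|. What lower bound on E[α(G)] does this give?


E[|E(G)|] = C(89, 2)·p = 3916 · (1/712) = 11/2.
E[α(G)] ≥ n − E[|E(G)|] = 89 − 11/2 = 167/2.
Numerically: ≈ 83.50000.
(This is only a lower bound; the true E[α(G)] may be larger.)

E[α(G)] ≥ 167/2 ≈ 83.50000.


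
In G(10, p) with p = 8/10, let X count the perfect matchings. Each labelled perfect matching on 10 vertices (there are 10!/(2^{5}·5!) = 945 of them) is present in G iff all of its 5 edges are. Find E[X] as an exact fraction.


K_10 has 10!/(2^{5}·5!) = 945 labelled perfect matchings.
For each such perfect matching H, let X_H = 1 if all 5 edges of H are present in G. Then P[X_H = 1] = p^{5} = (4/5)^{5} = 1024/3125.
By linearity: E[X] = Σ_H E[X_H] = 945 · p^{5} = 945 · 1024/3125 = 193536/625.
Numerically: E[X] ≈ 309.66.

E[X] = 945 · (4/5)^{5} = 193536/625 ≈ 309.66.


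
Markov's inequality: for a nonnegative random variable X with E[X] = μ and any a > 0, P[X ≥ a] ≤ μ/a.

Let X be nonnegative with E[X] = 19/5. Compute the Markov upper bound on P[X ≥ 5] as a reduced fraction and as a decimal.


μ = E[X] = 19/5, a = 5.
Markov: P[X ≥ 5] ≤ μ/a = (19/5)/5 = 19/25.
Numerically: ≈ 0.76000.
(Since a = 5 > μ = 3.80000, the bound 19/25 is < 1 and informative.)

P[X ≥ 5] ≤ 19/25 ≈ 0.76000.


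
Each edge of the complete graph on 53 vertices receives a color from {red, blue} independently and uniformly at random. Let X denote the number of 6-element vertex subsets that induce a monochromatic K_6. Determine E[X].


Let X = Σ_S X_S over the C(53, 6) = 22957480 subsets S of size 6, where X_S = 1 if the K_6 on S is monochromatic.
For a fixed S, the K_6 on S has C(6, 2) = 15 edges. P[all 15 edges red] = (1/2)^15, and likewise for blue, so P[monochromatic] = 2·(1/2)^15 = 2^{1 − 15} = 1/16384.
By linearity of expectation: E[X] = C(53, 6) · 2^{1 − 15} = 22957480 · 1/16384 = 2869685/2048.
Numerically: E[X] ≈ 1401.213379.

E[X] = C(53,6)·2^(1−C(6,2)) = 2869685/2048 ≈ 1401.213379.


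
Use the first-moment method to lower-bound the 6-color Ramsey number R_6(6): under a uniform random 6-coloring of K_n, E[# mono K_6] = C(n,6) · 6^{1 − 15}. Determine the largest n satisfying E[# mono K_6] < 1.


We need C(n, 6) · 6^{1 − 15} < 1, i.e. C(n, 6) < 6^{15 − 1} = 78364164096.
Check values of n near the boundary:
  n = 192: C(192, 6) = 64300886496; 64300886496 < 78364164096? YES
  n = 193: C(193, 6) = 66364016544; 66364016544 < 78364164096? YES
  n = 194: C(194, 6) = 68482017072; 68482017072 < 78364164096? YES
  n = 195: C(195, 6) = 70656049360; 70656049360 < 78364164096? YES
  n = 196: C(196, 6) = 72887293024; 72887293024 < 78364164096? YES
  n = 197: C(197, 6) = 75176946208; 75176946208 < 78364164096? YES
  n = 198: C(198, 6) = 77526225777; 77526225777 < 78364164096? YES
  n = 199: C(199, 6) = 79936367511; 79936367511 < 78364164096? NO
  n = 200: C(200, 6) = 82408626300; 82408626300 < 78364164096? NO
The largest n with C(n, 6) < 78364164096 is n = 198 (where E[X] = 25842075259/26121388032 ≈ 0.9893071). Hence R_6(6) > 198, i.e. R_6(6) ≥ 199.

Largest n = 198; hence R_6(6) > 198.


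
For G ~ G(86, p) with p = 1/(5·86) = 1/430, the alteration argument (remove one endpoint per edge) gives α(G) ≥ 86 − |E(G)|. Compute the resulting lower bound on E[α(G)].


E[|E(G)|] = C(86, 2)·p = 3655 · (1/430) = 17/2.
E[α(G)] ≥ n − E[|E(G)|] = 86 − 17/2 = 155/2.
Numerically: ≈ 77.5000.
(This is only a lower bound; the true E[α(G)] may be larger.)

E[α(G)] ≥ 155/2 ≈ 77.5000.


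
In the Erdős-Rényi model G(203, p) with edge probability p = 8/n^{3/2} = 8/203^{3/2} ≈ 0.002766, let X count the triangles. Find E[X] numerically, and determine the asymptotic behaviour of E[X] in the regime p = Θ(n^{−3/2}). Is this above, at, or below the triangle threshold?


Number of potential triangles: C(203, 3) = 1373701.
Each occurs with probability p³ ≈ (0.002766)³ ≈ 2.1161078e-08.
By linearity: E[X] = C(203, 3)·p³ ≈ 1373701 · 2.1161078e-08 ≈ 0.02907.
Since α = 3/2 > 1, p = c/n^{3/2} = o(1/n) is below the triangle threshold p ~ 1/n. Asymptotically E[X] ~ (c³/6)·n^{3(1−α)} = (8³/6)·n^{-1.5} → 0, so by Markov's inequality G has no triangles w.h.p.

E[X] ≈ 0.02907; in regime p = Θ(1/n^{3/2}) E[X] tends to 0 (below the triangle threshold p ~ 1/n).


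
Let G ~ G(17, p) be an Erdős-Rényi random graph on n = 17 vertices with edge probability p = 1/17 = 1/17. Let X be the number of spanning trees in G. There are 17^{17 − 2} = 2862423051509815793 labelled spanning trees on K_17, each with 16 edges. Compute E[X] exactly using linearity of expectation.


K_17 has 17^{17 − 2} = 2862423051509815793 labelled spanning trees.
For each such spanning tree H, let X_H = 1 if all 16 edges of H are present in G. Then P[X_H = 1] = p^{16} = (1/17)^{16} = 1/48661191875666868481.
Summing the indicators: E[X] = Σ_H E[X_H] = 2862423051509815793 · p^{16} = 2862423051509815793 · 1/48661191875666868481 = 1/17.
Numerically: E[X] ≈ 0.0588.

E[X] = 2862423051509815793 · (1/17)^{16} = 1/17 ≈ 0.0588.


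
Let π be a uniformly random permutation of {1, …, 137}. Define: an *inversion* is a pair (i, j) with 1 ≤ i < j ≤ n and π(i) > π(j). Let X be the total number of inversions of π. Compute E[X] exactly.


Write X = Σ X_I over the C(137, 2) = 9316 pairs i < j, with X_I the indicator of one inversion.
There are 9316 indicators.
For each fixed pair i < j, the values π(i) and π(j) are two distinct elements of {1, …, 137} in uniformly random order; by symmetry P[π(i) > π(j)] = 1/2.
By linearity: E[X] = 9316 · (1/2) = C(137, 2) · (1/2) = 9316/2 = 4658 ≈ 4658.0000.

E[X] = 4658 = 4658.0000.


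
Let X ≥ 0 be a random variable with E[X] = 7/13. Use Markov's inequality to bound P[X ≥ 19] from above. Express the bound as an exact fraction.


μ = E[X] = 7/13, a = 19.
Markov: P[X ≥ 19] ≤ μ/a = (7/13)/19 = 7/247.
Numerically: ≈ 0.028.
(Since a = 19 > μ = 0.538, the bound 7/247 is < 1 and informative.)

P[X ≥ 19] ≤ 7/247 ≈ 0.028.


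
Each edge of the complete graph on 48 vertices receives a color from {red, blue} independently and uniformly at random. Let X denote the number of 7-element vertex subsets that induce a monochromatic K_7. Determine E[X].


Let X = Σ_S X_S over the C(48, 7) = 73629072 subsets S of size 7, where X_S = 1 if the K_7 on S is monochromatic.
For a fixed S, the K_7 on S has C(7, 2) = 21 edges. P[all 21 edges red] = (1/2)^21, and likewise for blue, so P[monochromatic] = 2·(1/2)^21 = 2^{1 − 21} = 1/1048576.
Summing: E[X] = C(48, 7) · 2^{1 − 21} = 73629072 · 1/1048576 = 4601817/65536.
Numerically: E[X] ≈ 70.218155.

E[X] = C(48,7)·2^(1−C(7,2)) = 4601817/65536 ≈ 70.218155.


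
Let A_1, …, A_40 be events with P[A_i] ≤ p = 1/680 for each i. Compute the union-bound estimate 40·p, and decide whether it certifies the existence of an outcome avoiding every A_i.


Union bound: P[∪_{i=1}^{40} A_i] ≤ Σ_i P[A_i] ≤ 40·p = 40·(1/680) = 1/17.
Numerically: 1/17 ≈ 0.0588235.
Is 1/17 < 1? YES.
Since P[∪ A_i] ≤ 1/17 < 1, the complement has P[∩ A_i^c] ≥ 1 − 1/17 = 16/17 > 0, so some outcome avoids every A_i.

40·p = 1/17 ≈ 0.0588235; existence CERTIFIED by the union bound.


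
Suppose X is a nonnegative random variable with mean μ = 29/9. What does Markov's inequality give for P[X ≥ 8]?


μ = E[X] = 29/9, a = 8.
Markov: P[X ≥ 8] ≤ μ/a = (29/9)/8 = 29/72.
Numerically: ≈ 0.40278.
(Since a = 8 > μ = 3.22222, the bound 29/72 is < 1 and informative.)

P[X ≥ 8] ≤ 29/72 ≈ 0.40278.


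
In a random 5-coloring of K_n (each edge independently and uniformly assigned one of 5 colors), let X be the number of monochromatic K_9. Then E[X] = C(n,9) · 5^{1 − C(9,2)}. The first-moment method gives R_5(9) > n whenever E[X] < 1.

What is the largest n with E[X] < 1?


We need C(n, 9) · 5^{1 − 36} < 1, i.e. C(n, 9) < 5^{36 − 1} = 2910383045673370361328125.
Check values of n near the boundary:
  n = 2169: C(2169, 9) = 2879753360044504243499683; 2879753360044504243499683 < 2910383045673370361328125? YES
  n = 2170: C(2170, 9) = 2891746779868845075610510; 2891746779868845075610510 < 2910383045673370361328125? YES
  n = 2171: C(2171, 9) = 2903784578674959601827205; 2903784578674959601827205 < 2910383045673370361328125? YES
  n = 2172: C(2172, 9) = 2915866900084148060642020; 2915866900084148060642020 < 2910383045673370361328125? NO
  n = 2173: C(2173, 9) = 2927993888115921319674265; 2927993888115921319674265 < 2910383045673370361328125? NO
The largest n with C(n, 9) < 2910383045673370361328125 is n = 2171 (where E[X] = 580756915734991920365441/582076609134674072265625 ≈ 0.997733). Hence R_5(9) > 2171, i.e. R_5(9) ≥ 2172.

Largest n = 2171; hence R_5(9) > 2171.


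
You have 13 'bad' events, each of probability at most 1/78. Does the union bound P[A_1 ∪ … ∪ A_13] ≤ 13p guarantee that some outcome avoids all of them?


Union bound: P[∪_{i=1}^{13} A_i] ≤ Σ_i P[A_i] ≤ 13·p = 13·(1/78) = 1/6.
Numerically: 1/6 ≈ 0.1666667.
Is 1/6 < 1? YES.
Since P[∪ A_i] ≤ 1/6 < 1, the complement has P[∩ A_i^c] ≥ 1 − 1/6 = 5/6 > 0, so some outcome avoids every A_i.

13·p = 1/6 ≈ 0.1666667; existence CERTIFIED by the union bound.


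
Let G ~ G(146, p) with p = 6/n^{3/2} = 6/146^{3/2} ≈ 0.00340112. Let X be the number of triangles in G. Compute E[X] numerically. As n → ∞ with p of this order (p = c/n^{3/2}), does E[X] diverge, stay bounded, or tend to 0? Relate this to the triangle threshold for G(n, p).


Number of potential triangles: C(146, 3) = 508080.
Each occurs with probability p³ ≈ (0.00340112)³ ≈ 3.93428575e-08.
By linearity: E[X] = C(146, 3)·p³ ≈ 508080 · 3.93428575e-08 ≈ 0.019989.
Since α = 3/2 > 1, p = c/n^{3/2} = o(1/n) is below the triangle threshold p ~ 1/n. Asymptotically E[X] ~ (c³/6)·n^{3(1−α)} = (6³/6)·n^{-1.5} → 0, so by Markov's inequality G has no triangles w.h.p.

E[X] ≈ 0.019989; in regime p = Θ(1/n^{3/2}) E[X] tends to 0 (below the triangle threshold p ~ 1/n).


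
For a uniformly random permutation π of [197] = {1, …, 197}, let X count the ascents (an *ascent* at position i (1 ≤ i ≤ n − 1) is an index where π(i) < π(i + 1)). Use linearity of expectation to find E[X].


Write X = Σ X_I over i = 1, …, 196, with X_I the indicator of one ascent.
There are 196 indicators.
For each fixed i, the pair (π(i), π(i+1)) is a uniformly random ordered pair of distinct values from {1, …, 197}; by symmetry P[π(i) < π(i+1)] = 1/2.
By linearity: E[X] = 196 · (1/2) = (197 − 1) · (1/2) = 98 ≈ 98.00000.

E[X] = 98 = 98.00000.


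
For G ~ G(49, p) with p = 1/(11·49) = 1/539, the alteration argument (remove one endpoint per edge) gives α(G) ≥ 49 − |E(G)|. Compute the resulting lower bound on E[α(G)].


E[|E(G)|] = C(49, 2)·p = 1176 · (1/539) = 24/11.
E[α(G)] ≥ n − E[|E(G)|] = 49 − 24/11 = 515/11.
Numerically: ≈ 46.818.
(This is only a lower bound; the true E[α(G)] may be larger.)

E[α(G)] ≥ 515/11 ≈ 46.818.


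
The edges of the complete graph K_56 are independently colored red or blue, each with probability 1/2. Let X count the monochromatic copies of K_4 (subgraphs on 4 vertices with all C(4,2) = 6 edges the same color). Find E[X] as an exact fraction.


Let X = Σ_S X_S over the C(56, 4) = 367290 subsets S of size 4, where X_S = 1 if the K_4 on S is monochromatic.
For a fixed S, the K_4 on S has C(4, 2) = 6 edges. P[all 6 edges red] = (1/2)^6, and likewise for blue, so P[monochromatic] = 2·(1/2)^6 = 2^{1 − 6} = 1/32.
Summing: E[X] = C(56, 4) · 2^{1 − 6} = 367290 · 1/32 = 183645/16.
Numerically: E[X] ≈ 11477.812500.

E[X] = C(56,4)·2^(1−C(4,2)) = 183645/16 ≈ 11477.812500.


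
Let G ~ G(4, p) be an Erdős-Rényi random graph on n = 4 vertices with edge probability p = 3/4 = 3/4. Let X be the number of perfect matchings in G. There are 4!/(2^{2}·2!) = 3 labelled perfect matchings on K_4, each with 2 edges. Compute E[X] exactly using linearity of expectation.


K_4 has 4!/(2^{2}·2!) = 3 labelled perfect matchings.
For each such perfect matching H, let X_H = 1 if all 2 edges of H are present in G. Then P[X_H = 1] = p^{2} = (3/4)^{2} = 9/16.
Summing the indicators: E[X] = Σ_H E[X_H] = 3 · p^{2} = 3 · 9/16 = 27/16.
Numerically: E[X] ≈ 1.6875.

E[X] = 3 · (3/4)^{2} = 27/16 ≈ 1.6875.


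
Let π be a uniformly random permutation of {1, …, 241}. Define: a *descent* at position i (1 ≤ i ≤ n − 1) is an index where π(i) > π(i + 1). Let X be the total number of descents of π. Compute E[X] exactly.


Write X = Σ X_I over i = 1, …, 240, with X_I the indicator of one descent.
There are 240 indicators.
For each fixed i, the pair (π(i), π(i+1)) is a uniformly random ordered pair of distinct values from {1, …, 241}; by symmetry P[π(i) > π(i+1)] = 1/2.
By linearity: E[X] = 240 · (1/2) = (241 − 1) · (1/2) = 120 ≈ 120.0000.

E[X] = 120 = 120.0000.


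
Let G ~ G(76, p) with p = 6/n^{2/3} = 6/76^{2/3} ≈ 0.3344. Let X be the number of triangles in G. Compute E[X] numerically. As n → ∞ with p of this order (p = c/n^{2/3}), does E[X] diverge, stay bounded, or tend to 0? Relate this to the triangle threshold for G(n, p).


Number of potential triangles: C(76, 3) = 70300.
Each occurs with probability p³ ≈ (0.3344)³ ≈ 3.739612e-02.
By linearity: E[X] = C(76, 3)·p³ ≈ 70300 · 3.739612e-02 ≈ 2628.9474.
Since α = 2/3 < 1, p = c/n^{2/3} ≫ 1/n is above the triangle threshold p ~ 1/n. Asymptotically E[X] ~ (c³/6)·n^{3(1−α)} = (6³/6)·n^{1} → ∞; triangles are abundant w.h.p.

E[X] ≈ 2628.9474; in regime p = Θ(1/n^{2/3}) E[X] diverges (above the triangle threshold p ~ 1/n).


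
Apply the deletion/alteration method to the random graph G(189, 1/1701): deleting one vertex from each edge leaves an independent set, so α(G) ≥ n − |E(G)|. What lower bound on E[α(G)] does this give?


E[|E(G)|] = C(189, 2)·p = 17766 · (1/1701) = 94/9.
E[α(G)] ≥ n − E[|E(G)|] = 189 − 94/9 = 1607/9.
Numerically: ≈ 178.555556.
(This is only a lower bound; the true E[α(G)] may be larger.)

E[α(G)] ≥ 1607/9 ≈ 178.555556.


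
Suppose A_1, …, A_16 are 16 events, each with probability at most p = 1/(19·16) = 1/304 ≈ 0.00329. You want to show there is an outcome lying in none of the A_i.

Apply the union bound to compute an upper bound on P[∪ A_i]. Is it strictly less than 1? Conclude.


Union bound: P[∪_{i=1}^{16} A_i] ≤ Σ_i P[A_i] ≤ 16·p = 16·(1/304) = 1/19.
Numerically: 1/19 ≈ 0.05263.
Is 1/19 < 1? YES.
Since P[∪ A_i] ≤ 1/19 < 1, the complement has P[∩ A_i^c] ≥ 1 − 1/19 = 18/19 > 0, so some outcome avoids every A_i.

16·p = 1/19 ≈ 0.05263; existence CERTIFIED by the union bound.


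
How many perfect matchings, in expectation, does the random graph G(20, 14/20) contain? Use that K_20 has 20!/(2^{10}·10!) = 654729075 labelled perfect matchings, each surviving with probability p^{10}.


K_20 has 20!/(2^{10}·10!) = 654729075 labelled perfect matchings.
For each such perfect matching H, let X_H = 1 if all 10 edges of H are present in G. Then P[X_H = 1] = p^{10} = (7/10)^{10} = 282475249/10000000000.
Summing the indicators: E[X] = Σ_H E[X_H] = 654729075 · p^{10} = 654729075 · 282475249/10000000000 = 7397790339526587/400000000.
Numerically: E[X] ≈ 1.849e+07.

E[X] = 654729075 · (7/10)^{10} = 7397790339526587/400000000 ≈ 1.849e+07.


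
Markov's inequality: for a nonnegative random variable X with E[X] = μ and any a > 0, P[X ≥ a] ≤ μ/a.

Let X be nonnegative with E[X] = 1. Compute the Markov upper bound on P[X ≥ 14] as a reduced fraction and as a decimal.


μ = E[X] = 1, a = 14.
Markov: P[X ≥ 14] ≤ μ/a = (1)/14 = 1/14.
Numerically: ≈ 0.071429.
(Since a = 14 > μ = 1.000000, the bound 1/14 is < 1 and informative.)

P[X ≥ 14] ≤ 1/14 ≈ 0.071429.


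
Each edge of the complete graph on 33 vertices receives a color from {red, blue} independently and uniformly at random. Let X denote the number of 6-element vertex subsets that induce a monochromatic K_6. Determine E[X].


Let X = Σ_S X_S over the C(33, 6) = 1107568 subsets S of size 6, where X_S = 1 if the K_6 on S is monochromatic.
For a fixed S, the K_6 on S has C(6, 2) = 15 edges. P[all 15 edges red] = (1/2)^15, and likewise for blue, so P[monochromatic] = 2·(1/2)^15 = 2^{1 − 15} = 1/16384.
By linearity: E[X] = C(33, 6) · 2^{1 − 15} = 1107568 · 1/16384 = 69223/1024.
Numerically: E[X] ≈ 67.600586.

E[X] = C(33,6)·2^(1−C(6,2)) = 69223/1024 ≈ 67.600586.


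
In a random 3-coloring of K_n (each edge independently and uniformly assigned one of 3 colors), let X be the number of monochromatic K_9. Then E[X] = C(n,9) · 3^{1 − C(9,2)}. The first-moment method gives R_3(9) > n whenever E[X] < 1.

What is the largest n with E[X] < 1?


We need C(n, 9) · 3^{1 − 36} < 1, i.e. C(n, 9) < 3^{36 − 1} = 50031545098999707.
Check values of n near the boundary:
  n = 300: C(300, 9) = 48052241692154700; 48052241692154700 < 50031545098999707? YES
  n = 301: C(301, 9) = 49533303936090975; 49533303936090975 < 50031545098999707? YES
  n = 302: C(302, 9) = 51054804739588650; 51054804739588650 < 50031545098999707? NO
  n = 303: C(303, 9) = 52617706925494425; 52617706925494425 < 50031545098999707? NO
  n = 304: C(304, 9) = 54222992899492560; 54222992899492560 < 50031545098999707? NO
The largest n with C(n, 9) < 50031545098999707 is n = 301 (where E[X] = 16511101312030325/16677181699666569 ≈ 0.9900). Hence R_3(9) > 301, i.e. R_3(9) ≥ 302.

Largest n = 301; hence R_3(9) > 301.


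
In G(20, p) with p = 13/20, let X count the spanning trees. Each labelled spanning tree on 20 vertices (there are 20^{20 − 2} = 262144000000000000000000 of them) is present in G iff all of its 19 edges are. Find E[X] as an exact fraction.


K_20 has 20^{20 − 2} = 262144000000000000000000 labelled spanning trees.
For each such spanning tree H, let X_H = 1 if all 19 edges of H are present in G. Then P[X_H = 1] = p^{19} = (13/20)^{19} = 1461920290375446110677/5242880000000000000000000.
By linearity of expectation: E[X] = Σ_H E[X_H] = 262144000000000000000000 · p^{19} = 262144000000000000000000 · 1461920290375446110677/5242880000000000000000000 = 1461920290375446110677/20.
Numerically: E[X] ≈ 7.31e+19.

E[X] = 262144000000000000000000 · (13/20)^{19} = 1461920290375446110677/20 ≈ 7.31e+19.


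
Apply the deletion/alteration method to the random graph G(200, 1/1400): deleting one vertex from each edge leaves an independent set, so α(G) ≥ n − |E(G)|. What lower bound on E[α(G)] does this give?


E[|E(G)|] = C(200, 2)·p = 19900 · (1/1400) = 199/14.
E[α(G)] ≥ n − E[|E(G)|] = 200 − 199/14 = 2601/14.
Numerically: ≈ 185.7857.
(This is only a lower bound; the true E[α(G)] may be larger.)

E[α(G)] ≥ 2601/14 ≈ 185.7857.


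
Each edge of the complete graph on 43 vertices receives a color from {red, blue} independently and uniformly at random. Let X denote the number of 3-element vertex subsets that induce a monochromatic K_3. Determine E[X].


Let X = Σ_S X_S over the C(43, 3) = 12341 subsets S of size 3, where X_S = 1 if the K_3 on S is monochromatic.
For a fixed S, the K_3 on S has C(3, 2) = 3 edges. P[all 3 edges red] = (1/2)^3, and likewise for blue, so P[monochromatic] = 2·(1/2)^3 = 2^{1 − 3} = 1/4.
By linearity: E[X] = C(43, 3) · 2^{1 − 3} = 12341 · 1/4 = 12341/4.
Numerically: E[X] ≈ 3085.250.

E[X] = C(43,3)·2^(1−C(3,2)) = 12341/4 ≈ 3085.250.


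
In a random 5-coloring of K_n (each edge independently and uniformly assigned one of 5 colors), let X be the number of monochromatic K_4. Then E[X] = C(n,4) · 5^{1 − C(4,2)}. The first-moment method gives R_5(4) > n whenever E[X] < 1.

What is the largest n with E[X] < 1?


We need C(n, 4) · 5^{1 − 6} < 1, i.e. C(n, 4) < 5^{6 − 1} = 3125.
Check values of n near the boundary:
  n = 17: C(17, 4) = 2380; 2380 < 3125? YES
  n = 18: C(18, 4) = 3060; 3060 < 3125? YES
  n = 19: C(19, 4) = 3876; 3876 < 3125? NO
The largest n with C(n, 4) < 3125 is n = 18 (where E[X] = 612/625 ≈ 0.9792000). Hence R_5(4) > 18, i.e. R_5(4) ≥ 19.

Largest n = 18; hence R_5(4) > 18.


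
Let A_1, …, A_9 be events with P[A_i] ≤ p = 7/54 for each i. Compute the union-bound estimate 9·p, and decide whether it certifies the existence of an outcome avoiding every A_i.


Union bound: P[∪_{i=1}^{9} A_i] ≤ Σ_i P[A_i] ≤ 9·p = 9·(7/54) = 7/6.
Numerically: 7/6 ≈ 1.167.
Is 7/6 < 1? NO.
Since the bound 7/6 is ≥ 1, the union bound is uninformative here; it does NOT by itself certify existence.

9·p = 7/6 ≈ 1.167; existence NOT certified by the union bound.


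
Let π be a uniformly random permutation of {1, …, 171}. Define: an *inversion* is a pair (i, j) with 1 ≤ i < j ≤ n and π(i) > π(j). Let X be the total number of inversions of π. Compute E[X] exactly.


Write X = Σ X_I over the C(171, 2) = 14535 pairs i < j, with X_I the indicator of one inversion.
There are 14535 indicators.
For each fixed pair i < j, the values π(i) and π(j) are two distinct elements of {1, …, 171} in uniformly random order; by symmetry P[π(i) > π(j)] = 1/2.
By linearity: E[X] = 14535 · (1/2) = C(171, 2) · (1/2) = 14535/2 = 14535/2 ≈ 7267.500.

E[X] = 14535/2 = 7267.500.


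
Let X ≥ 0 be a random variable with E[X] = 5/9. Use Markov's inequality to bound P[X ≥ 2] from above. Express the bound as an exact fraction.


μ = E[X] = 5/9, a = 2.
Markov: P[X ≥ 2] ≤ μ/a = (5/9)/2 = 5/18.
Numerically: ≈ 0.2778.
(Since a = 2 > μ = 0.5556, the bound 5/18 is < 1 and informative.)

P[X ≥ 2] ≤ 5/18 ≈ 0.2778.


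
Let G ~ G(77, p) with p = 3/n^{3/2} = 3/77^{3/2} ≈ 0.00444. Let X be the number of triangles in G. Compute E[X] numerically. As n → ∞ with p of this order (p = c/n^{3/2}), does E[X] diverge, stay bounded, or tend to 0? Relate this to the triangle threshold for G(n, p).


Number of potential triangles: C(77, 3) = 73150.
Each occurs with probability p³ ≈ (0.00444)³ ≈ 8.752971e-08.
By linearity: E[X] = C(77, 3)·p³ ≈ 73150 · 8.752971e-08 ≈ 0.0064.
Since α = 3/2 > 1, p = c/n^{3/2} = o(1/n) is below the triangle threshold p ~ 1/n. Asymptotically E[X] ~ (c³/6)·n^{3(1−α)} = (3³/6)·n^{-1.5} → 0, so by Markov's inequality G has no triangles w.h.p.

E[X] ≈ 0.0064; in regime p = Θ(1/n^{3/2}) E[X] tends to 0 (below the triangle threshold p ~ 1/n).


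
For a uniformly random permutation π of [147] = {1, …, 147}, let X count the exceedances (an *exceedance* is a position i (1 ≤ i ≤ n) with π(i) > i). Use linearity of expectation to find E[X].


Write X = Σ_{i=1}^{147} X_i, where X_i = 1_{π(i) > i}.
For each fixed i, π(i) is uniform over {1, …, 147} (marginal of a uniform permutation), so P[π(i) > i] = (n − i)/n. Summing: Σ_{i=1}^{147} (n − i)/n = (0 + 1 + … + 146)/147 = 147(147 − 1)/(2·147) = (147 − 1)/2.
Hence E[X] = Σ_{i=1}^{147} (147 − i)/147 = 73 ≈ 73.00000.

E[X] = 73 = 73.00000.


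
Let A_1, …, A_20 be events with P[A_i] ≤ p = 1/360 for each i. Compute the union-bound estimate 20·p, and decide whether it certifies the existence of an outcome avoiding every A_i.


Union bound: P[∪_{i=1}^{20} A_i] ≤ Σ_i P[A_i] ≤ 20·p = 20·(1/360) = 1/18.
Numerically: 1/18 ≈ 0.056.
Is 1/18 < 1? YES.
Since P[∪ A_i] ≤ 1/18 < 1, the complement has P[∩ A_i^c] ≥ 1 − 1/18 = 17/18 > 0, so some outcome avoids every A_i.

20·p = 1/18 ≈ 0.056; existence CERTIFIED by the union bound.


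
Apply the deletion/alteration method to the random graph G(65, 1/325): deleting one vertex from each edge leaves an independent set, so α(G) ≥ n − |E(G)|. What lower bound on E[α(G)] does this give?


E[|E(G)|] = C(65, 2)·p = 2080 · (1/325) = 32/5.
E[α(G)] ≥ n − E[|E(G)|] = 65 − 32/5 = 293/5.
Numerically: ≈ 58.6000.
(This is only a lower bound; the true E[α(G)] may be larger.)

E[α(G)] ≥ 293/5 ≈ 58.6000.


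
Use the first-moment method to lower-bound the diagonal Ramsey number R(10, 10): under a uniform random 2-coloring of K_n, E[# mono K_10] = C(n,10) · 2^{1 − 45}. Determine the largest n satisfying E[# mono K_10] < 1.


We need C(n, 10) · 2^{1 − 45} < 1, i.e. C(n, 10) < 2^{45 − 1} = 17592186044416.
Check values of n near the boundary:
  n = 94: C(94, 10) = 9041256841903; 9041256841903 < 17592186044416? YES
  n = 95: C(95, 10) = 10104934117421; 10104934117421 < 17592186044416? YES
  n = 96: C(96, 10) = 11279926456656; 11279926456656 < 17592186044416? YES
  n = 97: C(97, 10) = 12576469727536; 12576469727536 < 17592186044416? YES
  n = 98: C(98, 10) = 14005614014756; 14005614014756 < 17592186044416? YES
  n = 99: C(99, 10) = 15579278510796; 15579278510796 < 17592186044416? YES
  n = 100: C(100, 10) = 17310309456440; 17310309456440 < 17592186044416? YES
  n = 101: C(101, 10) = 19212541264840; 19212541264840 < 17592186044416? NO
The largest n with C(n, 10) < 17592186044416 is n = 100 (where E[X] = 2163788682055/2199023255552 ≈ 0.98398). Hence R(10, 10) > 100, i.e. R(10, 10) ≥ 101.

Largest n = 100; hence R(10, 10) > 100.
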